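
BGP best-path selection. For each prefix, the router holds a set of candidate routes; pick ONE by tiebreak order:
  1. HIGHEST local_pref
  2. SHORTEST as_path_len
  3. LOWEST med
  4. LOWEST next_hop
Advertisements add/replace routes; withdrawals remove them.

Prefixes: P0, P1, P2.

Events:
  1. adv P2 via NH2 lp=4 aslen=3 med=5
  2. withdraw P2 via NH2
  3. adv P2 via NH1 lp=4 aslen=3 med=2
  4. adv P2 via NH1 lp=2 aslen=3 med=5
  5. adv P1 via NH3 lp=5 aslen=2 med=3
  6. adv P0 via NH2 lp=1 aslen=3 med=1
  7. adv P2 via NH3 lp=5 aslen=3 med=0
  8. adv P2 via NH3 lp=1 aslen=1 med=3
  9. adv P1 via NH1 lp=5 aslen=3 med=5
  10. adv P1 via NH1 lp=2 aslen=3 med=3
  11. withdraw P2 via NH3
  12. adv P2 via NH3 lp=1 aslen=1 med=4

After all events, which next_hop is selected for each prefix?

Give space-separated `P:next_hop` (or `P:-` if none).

Answer: P0:NH2 P1:NH3 P2:NH1

Derivation:
Op 1: best P0=- P1=- P2=NH2
Op 2: best P0=- P1=- P2=-
Op 3: best P0=- P1=- P2=NH1
Op 4: best P0=- P1=- P2=NH1
Op 5: best P0=- P1=NH3 P2=NH1
Op 6: best P0=NH2 P1=NH3 P2=NH1
Op 7: best P0=NH2 P1=NH3 P2=NH3
Op 8: best P0=NH2 P1=NH3 P2=NH1
Op 9: best P0=NH2 P1=NH3 P2=NH1
Op 10: best P0=NH2 P1=NH3 P2=NH1
Op 11: best P0=NH2 P1=NH3 P2=NH1
Op 12: best P0=NH2 P1=NH3 P2=NH1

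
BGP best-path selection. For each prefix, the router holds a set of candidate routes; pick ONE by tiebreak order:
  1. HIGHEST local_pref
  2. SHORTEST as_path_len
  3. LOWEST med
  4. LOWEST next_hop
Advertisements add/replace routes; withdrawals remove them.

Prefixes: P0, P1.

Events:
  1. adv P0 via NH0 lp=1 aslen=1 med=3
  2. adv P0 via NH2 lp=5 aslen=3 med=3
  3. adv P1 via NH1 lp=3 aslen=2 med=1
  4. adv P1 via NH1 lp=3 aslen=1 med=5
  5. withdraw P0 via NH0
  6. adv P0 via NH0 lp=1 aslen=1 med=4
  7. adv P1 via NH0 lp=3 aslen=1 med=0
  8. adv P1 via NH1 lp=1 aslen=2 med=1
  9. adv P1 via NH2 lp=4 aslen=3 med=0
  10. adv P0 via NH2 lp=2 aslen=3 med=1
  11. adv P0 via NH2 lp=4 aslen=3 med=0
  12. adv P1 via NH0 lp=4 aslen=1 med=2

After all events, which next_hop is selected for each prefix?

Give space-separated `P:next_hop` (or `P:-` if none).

Op 1: best P0=NH0 P1=-
Op 2: best P0=NH2 P1=-
Op 3: best P0=NH2 P1=NH1
Op 4: best P0=NH2 P1=NH1
Op 5: best P0=NH2 P1=NH1
Op 6: best P0=NH2 P1=NH1
Op 7: best P0=NH2 P1=NH0
Op 8: best P0=NH2 P1=NH0
Op 9: best P0=NH2 P1=NH2
Op 10: best P0=NH2 P1=NH2
Op 11: best P0=NH2 P1=NH2
Op 12: best P0=NH2 P1=NH0

Answer: P0:NH2 P1:NH0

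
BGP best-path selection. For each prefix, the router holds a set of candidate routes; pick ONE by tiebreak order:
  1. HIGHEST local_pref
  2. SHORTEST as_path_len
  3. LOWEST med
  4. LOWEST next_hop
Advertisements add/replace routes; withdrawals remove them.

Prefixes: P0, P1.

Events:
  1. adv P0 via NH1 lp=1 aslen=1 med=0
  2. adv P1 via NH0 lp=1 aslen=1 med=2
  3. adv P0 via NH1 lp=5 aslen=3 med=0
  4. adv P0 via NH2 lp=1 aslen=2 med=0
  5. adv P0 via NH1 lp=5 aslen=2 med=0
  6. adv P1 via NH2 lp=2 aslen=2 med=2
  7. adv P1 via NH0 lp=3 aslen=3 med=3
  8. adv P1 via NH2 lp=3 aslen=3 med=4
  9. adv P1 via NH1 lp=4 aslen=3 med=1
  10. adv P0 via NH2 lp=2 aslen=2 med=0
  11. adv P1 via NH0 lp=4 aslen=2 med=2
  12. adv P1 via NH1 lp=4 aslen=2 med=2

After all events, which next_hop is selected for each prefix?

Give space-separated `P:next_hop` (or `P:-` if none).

Answer: P0:NH1 P1:NH0

Derivation:
Op 1: best P0=NH1 P1=-
Op 2: best P0=NH1 P1=NH0
Op 3: best P0=NH1 P1=NH0
Op 4: best P0=NH1 P1=NH0
Op 5: best P0=NH1 P1=NH0
Op 6: best P0=NH1 P1=NH2
Op 7: best P0=NH1 P1=NH0
Op 8: best P0=NH1 P1=NH0
Op 9: best P0=NH1 P1=NH1
Op 10: best P0=NH1 P1=NH1
Op 11: best P0=NH1 P1=NH0
Op 12: best P0=NH1 P1=NH0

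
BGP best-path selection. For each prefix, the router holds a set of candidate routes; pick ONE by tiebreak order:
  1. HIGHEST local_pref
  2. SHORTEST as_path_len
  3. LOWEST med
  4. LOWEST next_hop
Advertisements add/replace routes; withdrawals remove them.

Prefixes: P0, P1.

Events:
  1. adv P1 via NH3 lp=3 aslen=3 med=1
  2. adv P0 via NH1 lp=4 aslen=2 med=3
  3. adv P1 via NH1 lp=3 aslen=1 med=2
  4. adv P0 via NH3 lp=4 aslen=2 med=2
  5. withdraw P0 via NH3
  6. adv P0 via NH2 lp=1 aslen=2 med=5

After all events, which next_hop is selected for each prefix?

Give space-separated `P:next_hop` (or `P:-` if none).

Op 1: best P0=- P1=NH3
Op 2: best P0=NH1 P1=NH3
Op 3: best P0=NH1 P1=NH1
Op 4: best P0=NH3 P1=NH1
Op 5: best P0=NH1 P1=NH1
Op 6: best P0=NH1 P1=NH1

Answer: P0:NH1 P1:NH1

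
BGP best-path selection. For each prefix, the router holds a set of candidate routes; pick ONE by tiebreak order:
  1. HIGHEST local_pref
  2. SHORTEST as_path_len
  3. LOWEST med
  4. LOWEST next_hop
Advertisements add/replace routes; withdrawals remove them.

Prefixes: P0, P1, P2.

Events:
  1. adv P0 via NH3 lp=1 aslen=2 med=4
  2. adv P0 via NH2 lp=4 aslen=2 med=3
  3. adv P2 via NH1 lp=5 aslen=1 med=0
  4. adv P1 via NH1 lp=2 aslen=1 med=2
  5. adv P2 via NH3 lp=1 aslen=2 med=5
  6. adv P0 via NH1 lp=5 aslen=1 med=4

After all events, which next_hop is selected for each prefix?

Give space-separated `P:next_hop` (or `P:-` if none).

Op 1: best P0=NH3 P1=- P2=-
Op 2: best P0=NH2 P1=- P2=-
Op 3: best P0=NH2 P1=- P2=NH1
Op 4: best P0=NH2 P1=NH1 P2=NH1
Op 5: best P0=NH2 P1=NH1 P2=NH1
Op 6: best P0=NH1 P1=NH1 P2=NH1

Answer: P0:NH1 P1:NH1 P2:NH1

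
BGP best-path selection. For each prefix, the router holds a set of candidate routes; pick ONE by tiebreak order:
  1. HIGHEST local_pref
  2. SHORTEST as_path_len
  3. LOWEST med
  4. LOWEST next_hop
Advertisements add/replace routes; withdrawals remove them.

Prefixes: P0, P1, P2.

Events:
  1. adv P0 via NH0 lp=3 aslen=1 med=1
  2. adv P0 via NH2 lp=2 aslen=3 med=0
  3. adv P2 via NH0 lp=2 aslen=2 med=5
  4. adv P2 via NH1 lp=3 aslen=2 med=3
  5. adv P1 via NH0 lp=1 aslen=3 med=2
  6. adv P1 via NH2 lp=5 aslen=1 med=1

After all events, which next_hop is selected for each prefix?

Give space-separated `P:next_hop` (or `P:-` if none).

Answer: P0:NH0 P1:NH2 P2:NH1

Derivation:
Op 1: best P0=NH0 P1=- P2=-
Op 2: best P0=NH0 P1=- P2=-
Op 3: best P0=NH0 P1=- P2=NH0
Op 4: best P0=NH0 P1=- P2=NH1
Op 5: best P0=NH0 P1=NH0 P2=NH1
Op 6: best P0=NH0 P1=NH2 P2=NH1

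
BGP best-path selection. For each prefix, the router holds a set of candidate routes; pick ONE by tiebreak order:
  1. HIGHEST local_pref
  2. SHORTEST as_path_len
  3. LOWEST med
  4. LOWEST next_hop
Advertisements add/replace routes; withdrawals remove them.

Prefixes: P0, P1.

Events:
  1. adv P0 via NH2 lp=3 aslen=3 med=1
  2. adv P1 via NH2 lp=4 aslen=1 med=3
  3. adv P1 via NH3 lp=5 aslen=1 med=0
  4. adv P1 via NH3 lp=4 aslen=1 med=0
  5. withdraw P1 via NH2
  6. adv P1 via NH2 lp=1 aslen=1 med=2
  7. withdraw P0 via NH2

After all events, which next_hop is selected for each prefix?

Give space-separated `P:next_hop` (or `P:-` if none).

Op 1: best P0=NH2 P1=-
Op 2: best P0=NH2 P1=NH2
Op 3: best P0=NH2 P1=NH3
Op 4: best P0=NH2 P1=NH3
Op 5: best P0=NH2 P1=NH3
Op 6: best P0=NH2 P1=NH3
Op 7: best P0=- P1=NH3

Answer: P0:- P1:NH3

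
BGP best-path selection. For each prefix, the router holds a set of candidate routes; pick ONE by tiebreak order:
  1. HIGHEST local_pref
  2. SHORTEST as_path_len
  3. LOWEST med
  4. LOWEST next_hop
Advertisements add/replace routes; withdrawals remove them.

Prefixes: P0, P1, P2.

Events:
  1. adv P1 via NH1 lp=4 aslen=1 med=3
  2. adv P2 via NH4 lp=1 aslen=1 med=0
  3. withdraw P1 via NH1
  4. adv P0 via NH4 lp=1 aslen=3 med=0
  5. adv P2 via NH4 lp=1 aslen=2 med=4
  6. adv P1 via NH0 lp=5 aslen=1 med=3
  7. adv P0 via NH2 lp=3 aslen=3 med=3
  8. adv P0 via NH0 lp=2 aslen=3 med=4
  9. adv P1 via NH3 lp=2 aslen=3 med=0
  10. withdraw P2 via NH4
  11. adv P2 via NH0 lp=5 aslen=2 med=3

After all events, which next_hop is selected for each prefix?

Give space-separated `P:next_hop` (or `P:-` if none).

Op 1: best P0=- P1=NH1 P2=-
Op 2: best P0=- P1=NH1 P2=NH4
Op 3: best P0=- P1=- P2=NH4
Op 4: best P0=NH4 P1=- P2=NH4
Op 5: best P0=NH4 P1=- P2=NH4
Op 6: best P0=NH4 P1=NH0 P2=NH4
Op 7: best P0=NH2 P1=NH0 P2=NH4
Op 8: best P0=NH2 P1=NH0 P2=NH4
Op 9: best P0=NH2 P1=NH0 P2=NH4
Op 10: best P0=NH2 P1=NH0 P2=-
Op 11: best P0=NH2 P1=NH0 P2=NH0

Answer: P0:NH2 P1:NH0 P2:NH0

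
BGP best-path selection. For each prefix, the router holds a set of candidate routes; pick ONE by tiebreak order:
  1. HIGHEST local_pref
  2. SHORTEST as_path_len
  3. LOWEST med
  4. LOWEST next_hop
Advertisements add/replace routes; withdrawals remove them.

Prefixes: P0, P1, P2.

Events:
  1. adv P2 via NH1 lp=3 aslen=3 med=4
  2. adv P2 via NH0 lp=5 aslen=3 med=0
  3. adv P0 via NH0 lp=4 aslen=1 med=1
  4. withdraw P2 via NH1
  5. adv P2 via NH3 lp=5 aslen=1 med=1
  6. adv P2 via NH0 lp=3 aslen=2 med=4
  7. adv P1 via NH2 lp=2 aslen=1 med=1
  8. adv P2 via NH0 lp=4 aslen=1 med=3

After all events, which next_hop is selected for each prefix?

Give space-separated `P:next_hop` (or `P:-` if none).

Op 1: best P0=- P1=- P2=NH1
Op 2: best P0=- P1=- P2=NH0
Op 3: best P0=NH0 P1=- P2=NH0
Op 4: best P0=NH0 P1=- P2=NH0
Op 5: best P0=NH0 P1=- P2=NH3
Op 6: best P0=NH0 P1=- P2=NH3
Op 7: best P0=NH0 P1=NH2 P2=NH3
Op 8: best P0=NH0 P1=NH2 P2=NH3

Answer: P0:NH0 P1:NH2 P2:NH3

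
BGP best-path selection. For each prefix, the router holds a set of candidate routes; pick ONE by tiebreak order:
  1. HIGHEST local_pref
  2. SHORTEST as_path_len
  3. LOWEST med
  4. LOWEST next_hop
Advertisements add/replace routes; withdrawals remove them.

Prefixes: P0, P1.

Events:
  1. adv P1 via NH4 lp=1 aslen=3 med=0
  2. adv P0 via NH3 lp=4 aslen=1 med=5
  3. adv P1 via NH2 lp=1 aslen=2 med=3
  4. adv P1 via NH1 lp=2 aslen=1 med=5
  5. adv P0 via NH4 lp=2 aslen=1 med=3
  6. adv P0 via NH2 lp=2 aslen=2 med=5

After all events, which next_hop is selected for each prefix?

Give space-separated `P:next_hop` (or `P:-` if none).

Answer: P0:NH3 P1:NH1

Derivation:
Op 1: best P0=- P1=NH4
Op 2: best P0=NH3 P1=NH4
Op 3: best P0=NH3 P1=NH2
Op 4: best P0=NH3 P1=NH1
Op 5: best P0=NH3 P1=NH1
Op 6: best P0=NH3 P1=NH1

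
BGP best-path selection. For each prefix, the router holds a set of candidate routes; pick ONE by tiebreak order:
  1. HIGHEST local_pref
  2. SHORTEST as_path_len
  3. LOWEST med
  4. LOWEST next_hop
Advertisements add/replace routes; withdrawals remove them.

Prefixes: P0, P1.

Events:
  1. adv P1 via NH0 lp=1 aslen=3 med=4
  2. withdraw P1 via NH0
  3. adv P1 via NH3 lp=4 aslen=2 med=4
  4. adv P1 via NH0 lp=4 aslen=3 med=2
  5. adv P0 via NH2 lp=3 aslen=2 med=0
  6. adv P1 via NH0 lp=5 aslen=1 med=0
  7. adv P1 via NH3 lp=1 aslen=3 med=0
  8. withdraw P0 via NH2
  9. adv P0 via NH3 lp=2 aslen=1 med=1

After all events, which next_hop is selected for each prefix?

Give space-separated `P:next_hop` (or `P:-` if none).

Op 1: best P0=- P1=NH0
Op 2: best P0=- P1=-
Op 3: best P0=- P1=NH3
Op 4: best P0=- P1=NH3
Op 5: best P0=NH2 P1=NH3
Op 6: best P0=NH2 P1=NH0
Op 7: best P0=NH2 P1=NH0
Op 8: best P0=- P1=NH0
Op 9: best P0=NH3 P1=NH0

Answer: P0:NH3 P1:NH0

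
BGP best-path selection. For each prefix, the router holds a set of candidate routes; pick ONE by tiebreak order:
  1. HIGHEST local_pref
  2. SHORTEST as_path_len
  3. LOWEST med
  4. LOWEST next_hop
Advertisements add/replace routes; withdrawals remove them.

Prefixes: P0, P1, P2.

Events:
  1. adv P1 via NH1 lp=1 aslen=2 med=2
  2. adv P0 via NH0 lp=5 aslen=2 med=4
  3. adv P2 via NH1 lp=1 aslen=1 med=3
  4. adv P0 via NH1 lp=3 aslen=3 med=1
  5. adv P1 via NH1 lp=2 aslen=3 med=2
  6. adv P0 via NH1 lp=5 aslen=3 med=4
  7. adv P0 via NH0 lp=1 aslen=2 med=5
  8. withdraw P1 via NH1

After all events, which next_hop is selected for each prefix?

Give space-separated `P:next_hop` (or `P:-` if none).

Answer: P0:NH1 P1:- P2:NH1

Derivation:
Op 1: best P0=- P1=NH1 P2=-
Op 2: best P0=NH0 P1=NH1 P2=-
Op 3: best P0=NH0 P1=NH1 P2=NH1
Op 4: best P0=NH0 P1=NH1 P2=NH1
Op 5: best P0=NH0 P1=NH1 P2=NH1
Op 6: best P0=NH0 P1=NH1 P2=NH1
Op 7: best P0=NH1 P1=NH1 P2=NH1
Op 8: best P0=NH1 P1=- P2=NH1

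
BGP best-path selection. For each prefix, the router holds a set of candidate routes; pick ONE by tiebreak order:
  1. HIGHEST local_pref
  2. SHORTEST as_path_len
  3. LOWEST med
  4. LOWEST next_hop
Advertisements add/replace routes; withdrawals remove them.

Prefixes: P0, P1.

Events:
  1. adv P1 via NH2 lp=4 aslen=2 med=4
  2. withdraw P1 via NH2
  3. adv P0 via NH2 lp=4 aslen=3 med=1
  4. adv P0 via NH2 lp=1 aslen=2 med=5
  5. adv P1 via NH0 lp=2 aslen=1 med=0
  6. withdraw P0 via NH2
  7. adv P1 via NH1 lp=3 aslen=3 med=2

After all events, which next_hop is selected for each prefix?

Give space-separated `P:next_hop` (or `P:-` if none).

Answer: P0:- P1:NH1

Derivation:
Op 1: best P0=- P1=NH2
Op 2: best P0=- P1=-
Op 3: best P0=NH2 P1=-
Op 4: best P0=NH2 P1=-
Op 5: best P0=NH2 P1=NH0
Op 6: best P0=- P1=NH0
Op 7: best P0=- P1=NH1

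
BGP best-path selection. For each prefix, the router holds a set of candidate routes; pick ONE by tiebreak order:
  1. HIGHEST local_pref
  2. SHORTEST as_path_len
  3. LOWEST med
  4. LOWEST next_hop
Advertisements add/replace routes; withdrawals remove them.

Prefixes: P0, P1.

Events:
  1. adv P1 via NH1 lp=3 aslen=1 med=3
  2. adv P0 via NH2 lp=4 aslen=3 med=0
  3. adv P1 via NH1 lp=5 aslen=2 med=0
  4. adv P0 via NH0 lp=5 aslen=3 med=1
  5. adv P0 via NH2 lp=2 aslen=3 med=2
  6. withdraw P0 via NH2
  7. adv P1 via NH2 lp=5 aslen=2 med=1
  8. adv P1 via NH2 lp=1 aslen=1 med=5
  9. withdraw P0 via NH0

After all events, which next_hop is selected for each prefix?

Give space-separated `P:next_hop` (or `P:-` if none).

Op 1: best P0=- P1=NH1
Op 2: best P0=NH2 P1=NH1
Op 3: best P0=NH2 P1=NH1
Op 4: best P0=NH0 P1=NH1
Op 5: best P0=NH0 P1=NH1
Op 6: best P0=NH0 P1=NH1
Op 7: best P0=NH0 P1=NH1
Op 8: best P0=NH0 P1=NH1
Op 9: best P0=- P1=NH1

Answer: P0:- P1:NH1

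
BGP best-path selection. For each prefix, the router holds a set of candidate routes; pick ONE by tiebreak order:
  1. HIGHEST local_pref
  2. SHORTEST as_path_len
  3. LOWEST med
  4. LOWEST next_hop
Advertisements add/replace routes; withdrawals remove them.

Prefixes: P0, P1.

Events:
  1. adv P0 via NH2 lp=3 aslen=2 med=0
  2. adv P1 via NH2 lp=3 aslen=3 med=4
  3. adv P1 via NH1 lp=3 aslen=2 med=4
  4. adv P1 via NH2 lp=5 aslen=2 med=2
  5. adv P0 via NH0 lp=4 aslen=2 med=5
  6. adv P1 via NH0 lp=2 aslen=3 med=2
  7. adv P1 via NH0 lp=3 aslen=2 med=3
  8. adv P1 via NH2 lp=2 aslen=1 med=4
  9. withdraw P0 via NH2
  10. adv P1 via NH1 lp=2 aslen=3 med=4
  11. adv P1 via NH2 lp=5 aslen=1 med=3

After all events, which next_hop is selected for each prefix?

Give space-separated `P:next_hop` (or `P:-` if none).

Op 1: best P0=NH2 P1=-
Op 2: best P0=NH2 P1=NH2
Op 3: best P0=NH2 P1=NH1
Op 4: best P0=NH2 P1=NH2
Op 5: best P0=NH0 P1=NH2
Op 6: best P0=NH0 P1=NH2
Op 7: best P0=NH0 P1=NH2
Op 8: best P0=NH0 P1=NH0
Op 9: best P0=NH0 P1=NH0
Op 10: best P0=NH0 P1=NH0
Op 11: best P0=NH0 P1=NH2

Answer: P0:NH0 P1:NH2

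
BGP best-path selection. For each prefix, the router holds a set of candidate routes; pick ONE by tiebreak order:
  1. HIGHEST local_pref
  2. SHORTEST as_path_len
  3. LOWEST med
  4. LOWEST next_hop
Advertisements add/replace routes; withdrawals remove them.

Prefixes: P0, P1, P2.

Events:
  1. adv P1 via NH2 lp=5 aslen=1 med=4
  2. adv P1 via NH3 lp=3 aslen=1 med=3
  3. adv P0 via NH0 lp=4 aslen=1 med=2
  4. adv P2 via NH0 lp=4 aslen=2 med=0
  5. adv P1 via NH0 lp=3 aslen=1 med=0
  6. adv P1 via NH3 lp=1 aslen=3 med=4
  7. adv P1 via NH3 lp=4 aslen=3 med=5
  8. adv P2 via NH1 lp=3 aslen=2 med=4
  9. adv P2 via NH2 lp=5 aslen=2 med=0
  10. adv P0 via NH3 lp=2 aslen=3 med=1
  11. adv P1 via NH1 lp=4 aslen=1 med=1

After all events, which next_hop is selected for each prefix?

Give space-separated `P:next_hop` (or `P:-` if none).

Answer: P0:NH0 P1:NH2 P2:NH2

Derivation:
Op 1: best P0=- P1=NH2 P2=-
Op 2: best P0=- P1=NH2 P2=-
Op 3: best P0=NH0 P1=NH2 P2=-
Op 4: best P0=NH0 P1=NH2 P2=NH0
Op 5: best P0=NH0 P1=NH2 P2=NH0
Op 6: best P0=NH0 P1=NH2 P2=NH0
Op 7: best P0=NH0 P1=NH2 P2=NH0
Op 8: best P0=NH0 P1=NH2 P2=NH0
Op 9: best P0=NH0 P1=NH2 P2=NH2
Op 10: best P0=NH0 P1=NH2 P2=NH2
Op 11: best P0=NH0 P1=NH2 P2=NH2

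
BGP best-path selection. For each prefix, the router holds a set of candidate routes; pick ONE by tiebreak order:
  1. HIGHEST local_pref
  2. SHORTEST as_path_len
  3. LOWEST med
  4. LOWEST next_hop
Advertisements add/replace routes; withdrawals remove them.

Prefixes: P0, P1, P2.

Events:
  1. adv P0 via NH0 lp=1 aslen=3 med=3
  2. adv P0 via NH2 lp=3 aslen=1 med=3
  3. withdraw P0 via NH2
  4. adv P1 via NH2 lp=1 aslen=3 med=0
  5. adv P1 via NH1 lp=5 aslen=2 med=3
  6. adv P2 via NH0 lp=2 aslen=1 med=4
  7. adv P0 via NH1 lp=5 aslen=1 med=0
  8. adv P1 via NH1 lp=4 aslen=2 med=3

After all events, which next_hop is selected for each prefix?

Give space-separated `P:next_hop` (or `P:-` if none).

Answer: P0:NH1 P1:NH1 P2:NH0

Derivation:
Op 1: best P0=NH0 P1=- P2=-
Op 2: best P0=NH2 P1=- P2=-
Op 3: best P0=NH0 P1=- P2=-
Op 4: best P0=NH0 P1=NH2 P2=-
Op 5: best P0=NH0 P1=NH1 P2=-
Op 6: best P0=NH0 P1=NH1 P2=NH0
Op 7: best P0=NH1 P1=NH1 P2=NH0
Op 8: best P0=NH1 P1=NH1 P2=NH0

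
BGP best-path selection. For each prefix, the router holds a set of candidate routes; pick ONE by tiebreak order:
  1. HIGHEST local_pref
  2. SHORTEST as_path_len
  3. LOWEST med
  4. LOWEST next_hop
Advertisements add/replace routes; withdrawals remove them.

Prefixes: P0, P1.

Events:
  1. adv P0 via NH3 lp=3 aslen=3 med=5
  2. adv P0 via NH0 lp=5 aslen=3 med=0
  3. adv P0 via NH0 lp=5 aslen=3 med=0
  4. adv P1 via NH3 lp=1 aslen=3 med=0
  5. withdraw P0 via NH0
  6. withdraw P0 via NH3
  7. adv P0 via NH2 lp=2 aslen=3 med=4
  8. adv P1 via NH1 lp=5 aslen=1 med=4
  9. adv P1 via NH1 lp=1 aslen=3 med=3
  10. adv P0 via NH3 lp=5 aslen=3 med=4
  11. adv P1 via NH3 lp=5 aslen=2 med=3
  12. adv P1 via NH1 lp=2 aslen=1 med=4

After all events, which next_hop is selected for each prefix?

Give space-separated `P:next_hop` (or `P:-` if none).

Answer: P0:NH3 P1:NH3

Derivation:
Op 1: best P0=NH3 P1=-
Op 2: best P0=NH0 P1=-
Op 3: best P0=NH0 P1=-
Op 4: best P0=NH0 P1=NH3
Op 5: best P0=NH3 P1=NH3
Op 6: best P0=- P1=NH3
Op 7: best P0=NH2 P1=NH3
Op 8: best P0=NH2 P1=NH1
Op 9: best P0=NH2 P1=NH3
Op 10: best P0=NH3 P1=NH3
Op 11: best P0=NH3 P1=NH3
Op 12: best P0=NH3 P1=NH3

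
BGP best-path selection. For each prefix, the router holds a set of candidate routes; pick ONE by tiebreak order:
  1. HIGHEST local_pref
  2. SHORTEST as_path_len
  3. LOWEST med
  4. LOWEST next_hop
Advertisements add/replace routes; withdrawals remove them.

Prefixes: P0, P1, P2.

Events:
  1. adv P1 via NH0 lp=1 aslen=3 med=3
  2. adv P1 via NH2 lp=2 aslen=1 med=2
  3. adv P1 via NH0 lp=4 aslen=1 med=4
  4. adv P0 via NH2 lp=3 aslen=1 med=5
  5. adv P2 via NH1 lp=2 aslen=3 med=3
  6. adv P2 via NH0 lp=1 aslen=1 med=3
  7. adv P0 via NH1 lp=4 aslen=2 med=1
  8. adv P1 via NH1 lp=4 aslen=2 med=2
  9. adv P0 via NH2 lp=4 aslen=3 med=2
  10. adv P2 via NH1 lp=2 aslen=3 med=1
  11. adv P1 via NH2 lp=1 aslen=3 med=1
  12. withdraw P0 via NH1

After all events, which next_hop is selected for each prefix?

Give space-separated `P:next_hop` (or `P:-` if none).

Answer: P0:NH2 P1:NH0 P2:NH1

Derivation:
Op 1: best P0=- P1=NH0 P2=-
Op 2: best P0=- P1=NH2 P2=-
Op 3: best P0=- P1=NH0 P2=-
Op 4: best P0=NH2 P1=NH0 P2=-
Op 5: best P0=NH2 P1=NH0 P2=NH1
Op 6: best P0=NH2 P1=NH0 P2=NH1
Op 7: best P0=NH1 P1=NH0 P2=NH1
Op 8: best P0=NH1 P1=NH0 P2=NH1
Op 9: best P0=NH1 P1=NH0 P2=NH1
Op 10: best P0=NH1 P1=NH0 P2=NH1
Op 11: best P0=NH1 P1=NH0 P2=NH1
Op 12: best P0=NH2 P1=NH0 P2=NH1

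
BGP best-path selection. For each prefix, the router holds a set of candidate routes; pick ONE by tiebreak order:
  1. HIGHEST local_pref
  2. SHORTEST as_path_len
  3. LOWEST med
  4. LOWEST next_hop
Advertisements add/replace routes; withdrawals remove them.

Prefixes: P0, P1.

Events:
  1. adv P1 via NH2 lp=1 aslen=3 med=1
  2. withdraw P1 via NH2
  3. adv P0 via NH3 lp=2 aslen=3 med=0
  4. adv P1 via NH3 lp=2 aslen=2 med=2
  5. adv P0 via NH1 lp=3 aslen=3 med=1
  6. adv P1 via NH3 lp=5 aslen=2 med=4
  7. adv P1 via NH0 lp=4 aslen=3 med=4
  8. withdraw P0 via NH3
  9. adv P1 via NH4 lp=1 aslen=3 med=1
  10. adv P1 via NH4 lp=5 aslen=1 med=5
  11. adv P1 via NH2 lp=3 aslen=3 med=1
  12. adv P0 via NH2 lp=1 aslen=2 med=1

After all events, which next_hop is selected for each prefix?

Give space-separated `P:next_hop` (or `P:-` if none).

Answer: P0:NH1 P1:NH4

Derivation:
Op 1: best P0=- P1=NH2
Op 2: best P0=- P1=-
Op 3: best P0=NH3 P1=-
Op 4: best P0=NH3 P1=NH3
Op 5: best P0=NH1 P1=NH3
Op 6: best P0=NH1 P1=NH3
Op 7: best P0=NH1 P1=NH3
Op 8: best P0=NH1 P1=NH3
Op 9: best P0=NH1 P1=NH3
Op 10: best P0=NH1 P1=NH4
Op 11: best P0=NH1 P1=NH4
Op 12: best P0=NH1 P1=NH4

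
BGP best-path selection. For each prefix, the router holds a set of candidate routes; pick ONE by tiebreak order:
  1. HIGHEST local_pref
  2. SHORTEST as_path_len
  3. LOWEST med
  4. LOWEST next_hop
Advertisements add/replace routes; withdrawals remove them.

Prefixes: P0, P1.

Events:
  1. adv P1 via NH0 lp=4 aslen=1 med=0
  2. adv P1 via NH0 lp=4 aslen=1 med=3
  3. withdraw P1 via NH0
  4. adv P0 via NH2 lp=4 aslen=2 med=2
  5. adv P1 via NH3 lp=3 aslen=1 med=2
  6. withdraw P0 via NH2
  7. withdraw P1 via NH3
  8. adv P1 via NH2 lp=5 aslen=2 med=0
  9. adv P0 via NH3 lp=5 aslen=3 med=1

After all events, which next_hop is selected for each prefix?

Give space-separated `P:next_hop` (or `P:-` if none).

Answer: P0:NH3 P1:NH2

Derivation:
Op 1: best P0=- P1=NH0
Op 2: best P0=- P1=NH0
Op 3: best P0=- P1=-
Op 4: best P0=NH2 P1=-
Op 5: best P0=NH2 P1=NH3
Op 6: best P0=- P1=NH3
Op 7: best P0=- P1=-
Op 8: best P0=- P1=NH2
Op 9: best P0=NH3 P1=NH2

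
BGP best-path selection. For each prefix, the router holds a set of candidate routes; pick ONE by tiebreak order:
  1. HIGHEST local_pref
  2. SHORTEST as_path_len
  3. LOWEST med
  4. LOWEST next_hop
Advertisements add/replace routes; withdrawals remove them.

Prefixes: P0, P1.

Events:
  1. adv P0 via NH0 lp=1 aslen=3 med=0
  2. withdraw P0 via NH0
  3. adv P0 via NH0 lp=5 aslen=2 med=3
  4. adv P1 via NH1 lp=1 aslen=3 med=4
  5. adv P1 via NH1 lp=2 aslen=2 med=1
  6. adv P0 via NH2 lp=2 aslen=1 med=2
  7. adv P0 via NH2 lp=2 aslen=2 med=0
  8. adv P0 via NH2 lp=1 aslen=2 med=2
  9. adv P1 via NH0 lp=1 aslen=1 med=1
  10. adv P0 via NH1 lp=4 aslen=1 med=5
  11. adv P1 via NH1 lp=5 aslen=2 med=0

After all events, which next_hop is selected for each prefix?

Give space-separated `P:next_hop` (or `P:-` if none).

Answer: P0:NH0 P1:NH1

Derivation:
Op 1: best P0=NH0 P1=-
Op 2: best P0=- P1=-
Op 3: best P0=NH0 P1=-
Op 4: best P0=NH0 P1=NH1
Op 5: best P0=NH0 P1=NH1
Op 6: best P0=NH0 P1=NH1
Op 7: best P0=NH0 P1=NH1
Op 8: best P0=NH0 P1=NH1
Op 9: best P0=NH0 P1=NH1
Op 10: best P0=NH0 P1=NH1
Op 11: best P0=NH0 P1=NH1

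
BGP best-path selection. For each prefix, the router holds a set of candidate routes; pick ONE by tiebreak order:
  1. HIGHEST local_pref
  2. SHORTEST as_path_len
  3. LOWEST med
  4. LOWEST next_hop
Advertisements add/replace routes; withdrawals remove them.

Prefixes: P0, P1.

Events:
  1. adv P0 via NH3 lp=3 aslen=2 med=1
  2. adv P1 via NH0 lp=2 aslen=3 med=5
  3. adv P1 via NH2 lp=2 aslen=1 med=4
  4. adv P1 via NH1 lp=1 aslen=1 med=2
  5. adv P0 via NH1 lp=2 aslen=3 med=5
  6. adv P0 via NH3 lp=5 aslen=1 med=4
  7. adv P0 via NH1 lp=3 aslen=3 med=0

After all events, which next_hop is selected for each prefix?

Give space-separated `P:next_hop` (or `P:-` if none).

Op 1: best P0=NH3 P1=-
Op 2: best P0=NH3 P1=NH0
Op 3: best P0=NH3 P1=NH2
Op 4: best P0=NH3 P1=NH2
Op 5: best P0=NH3 P1=NH2
Op 6: best P0=NH3 P1=NH2
Op 7: best P0=NH3 P1=NH2

Answer: P0:NH3 P1:NH2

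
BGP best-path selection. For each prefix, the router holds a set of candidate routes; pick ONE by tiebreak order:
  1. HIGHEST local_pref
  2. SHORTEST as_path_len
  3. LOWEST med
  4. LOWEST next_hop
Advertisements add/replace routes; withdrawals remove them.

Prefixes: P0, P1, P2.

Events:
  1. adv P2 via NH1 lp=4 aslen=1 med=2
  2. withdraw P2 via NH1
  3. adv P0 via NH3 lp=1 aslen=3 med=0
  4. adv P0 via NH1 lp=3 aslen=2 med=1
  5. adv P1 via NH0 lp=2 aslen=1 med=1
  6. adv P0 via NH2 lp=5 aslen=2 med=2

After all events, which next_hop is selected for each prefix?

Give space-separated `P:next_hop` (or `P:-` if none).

Answer: P0:NH2 P1:NH0 P2:-

Derivation:
Op 1: best P0=- P1=- P2=NH1
Op 2: best P0=- P1=- P2=-
Op 3: best P0=NH3 P1=- P2=-
Op 4: best P0=NH1 P1=- P2=-
Op 5: best P0=NH1 P1=NH0 P2=-
Op 6: best P0=NH2 P1=NH0 P2=-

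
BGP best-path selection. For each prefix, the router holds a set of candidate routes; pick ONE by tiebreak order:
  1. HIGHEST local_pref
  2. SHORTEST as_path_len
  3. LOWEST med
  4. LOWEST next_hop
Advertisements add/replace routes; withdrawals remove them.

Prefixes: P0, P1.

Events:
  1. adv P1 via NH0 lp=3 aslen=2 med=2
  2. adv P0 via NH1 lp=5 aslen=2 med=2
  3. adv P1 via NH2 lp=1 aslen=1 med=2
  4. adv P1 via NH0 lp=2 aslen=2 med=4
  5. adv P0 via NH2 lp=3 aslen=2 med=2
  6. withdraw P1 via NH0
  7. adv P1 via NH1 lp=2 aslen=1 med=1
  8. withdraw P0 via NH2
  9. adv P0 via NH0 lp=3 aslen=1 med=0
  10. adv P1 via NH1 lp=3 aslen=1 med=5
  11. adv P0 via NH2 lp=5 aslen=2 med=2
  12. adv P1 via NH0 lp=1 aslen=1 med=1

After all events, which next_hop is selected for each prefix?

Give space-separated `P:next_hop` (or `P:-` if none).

Answer: P0:NH1 P1:NH1

Derivation:
Op 1: best P0=- P1=NH0
Op 2: best P0=NH1 P1=NH0
Op 3: best P0=NH1 P1=NH0
Op 4: best P0=NH1 P1=NH0
Op 5: best P0=NH1 P1=NH0
Op 6: best P0=NH1 P1=NH2
Op 7: best P0=NH1 P1=NH1
Op 8: best P0=NH1 P1=NH1
Op 9: best P0=NH1 P1=NH1
Op 10: best P0=NH1 P1=NH1
Op 11: best P0=NH1 P1=NH1
Op 12: best P0=NH1 P1=NH1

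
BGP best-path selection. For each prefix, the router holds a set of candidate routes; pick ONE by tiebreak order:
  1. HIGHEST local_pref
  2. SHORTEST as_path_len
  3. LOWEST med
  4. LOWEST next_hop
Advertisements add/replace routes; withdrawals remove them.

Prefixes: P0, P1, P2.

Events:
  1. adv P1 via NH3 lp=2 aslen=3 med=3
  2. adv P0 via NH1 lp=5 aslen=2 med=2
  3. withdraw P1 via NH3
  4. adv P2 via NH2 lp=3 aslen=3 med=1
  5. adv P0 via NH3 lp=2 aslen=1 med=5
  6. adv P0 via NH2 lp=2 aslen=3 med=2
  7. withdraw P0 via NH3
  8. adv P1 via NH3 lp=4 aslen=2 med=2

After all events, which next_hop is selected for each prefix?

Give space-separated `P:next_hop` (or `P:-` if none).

Op 1: best P0=- P1=NH3 P2=-
Op 2: best P0=NH1 P1=NH3 P2=-
Op 3: best P0=NH1 P1=- P2=-
Op 4: best P0=NH1 P1=- P2=NH2
Op 5: best P0=NH1 P1=- P2=NH2
Op 6: best P0=NH1 P1=- P2=NH2
Op 7: best P0=NH1 P1=- P2=NH2
Op 8: best P0=NH1 P1=NH3 P2=NH2

Answer: P0:NH1 P1:NH3 P2:NH2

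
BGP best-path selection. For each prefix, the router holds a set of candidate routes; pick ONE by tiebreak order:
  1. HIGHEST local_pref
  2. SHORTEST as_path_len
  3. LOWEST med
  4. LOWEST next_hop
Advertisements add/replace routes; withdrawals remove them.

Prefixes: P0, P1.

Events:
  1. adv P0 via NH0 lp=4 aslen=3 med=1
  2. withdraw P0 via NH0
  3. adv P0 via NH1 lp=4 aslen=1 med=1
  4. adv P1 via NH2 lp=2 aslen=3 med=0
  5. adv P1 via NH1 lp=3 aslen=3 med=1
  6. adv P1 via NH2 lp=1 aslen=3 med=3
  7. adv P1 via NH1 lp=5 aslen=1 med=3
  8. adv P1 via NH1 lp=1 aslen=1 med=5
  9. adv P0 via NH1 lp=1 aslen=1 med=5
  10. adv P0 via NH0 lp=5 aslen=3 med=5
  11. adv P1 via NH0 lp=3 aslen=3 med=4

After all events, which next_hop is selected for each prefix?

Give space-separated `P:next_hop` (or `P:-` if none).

Answer: P0:NH0 P1:NH0

Derivation:
Op 1: best P0=NH0 P1=-
Op 2: best P0=- P1=-
Op 3: best P0=NH1 P1=-
Op 4: best P0=NH1 P1=NH2
Op 5: best P0=NH1 P1=NH1
Op 6: best P0=NH1 P1=NH1
Op 7: best P0=NH1 P1=NH1
Op 8: best P0=NH1 P1=NH1
Op 9: best P0=NH1 P1=NH1
Op 10: best P0=NH0 P1=NH1
Op 11: best P0=NH0 P1=NH0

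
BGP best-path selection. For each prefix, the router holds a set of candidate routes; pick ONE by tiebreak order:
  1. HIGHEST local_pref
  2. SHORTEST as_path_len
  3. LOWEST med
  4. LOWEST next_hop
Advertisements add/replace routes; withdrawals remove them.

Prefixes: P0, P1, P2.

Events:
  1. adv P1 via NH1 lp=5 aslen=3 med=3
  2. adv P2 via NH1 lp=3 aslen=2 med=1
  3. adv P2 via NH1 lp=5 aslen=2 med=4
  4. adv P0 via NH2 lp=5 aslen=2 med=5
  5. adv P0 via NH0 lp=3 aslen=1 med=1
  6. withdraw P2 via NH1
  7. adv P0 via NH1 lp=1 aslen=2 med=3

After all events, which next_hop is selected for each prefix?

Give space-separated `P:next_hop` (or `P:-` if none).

Op 1: best P0=- P1=NH1 P2=-
Op 2: best P0=- P1=NH1 P2=NH1
Op 3: best P0=- P1=NH1 P2=NH1
Op 4: best P0=NH2 P1=NH1 P2=NH1
Op 5: best P0=NH2 P1=NH1 P2=NH1
Op 6: best P0=NH2 P1=NH1 P2=-
Op 7: best P0=NH2 P1=NH1 P2=-

Answer: P0:NH2 P1:NH1 P2:-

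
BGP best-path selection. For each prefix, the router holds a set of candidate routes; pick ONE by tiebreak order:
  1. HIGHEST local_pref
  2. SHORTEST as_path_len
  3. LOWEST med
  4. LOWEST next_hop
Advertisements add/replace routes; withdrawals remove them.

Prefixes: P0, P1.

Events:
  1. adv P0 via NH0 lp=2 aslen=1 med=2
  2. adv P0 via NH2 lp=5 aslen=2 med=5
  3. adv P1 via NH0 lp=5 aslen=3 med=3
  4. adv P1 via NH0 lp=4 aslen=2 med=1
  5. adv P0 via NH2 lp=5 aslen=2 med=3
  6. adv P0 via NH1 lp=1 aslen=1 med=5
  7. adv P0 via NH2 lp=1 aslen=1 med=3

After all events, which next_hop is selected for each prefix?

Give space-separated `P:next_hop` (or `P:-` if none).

Op 1: best P0=NH0 P1=-
Op 2: best P0=NH2 P1=-
Op 3: best P0=NH2 P1=NH0
Op 4: best P0=NH2 P1=NH0
Op 5: best P0=NH2 P1=NH0
Op 6: best P0=NH2 P1=NH0
Op 7: best P0=NH0 P1=NH0

Answer: P0:NH0 P1:NH0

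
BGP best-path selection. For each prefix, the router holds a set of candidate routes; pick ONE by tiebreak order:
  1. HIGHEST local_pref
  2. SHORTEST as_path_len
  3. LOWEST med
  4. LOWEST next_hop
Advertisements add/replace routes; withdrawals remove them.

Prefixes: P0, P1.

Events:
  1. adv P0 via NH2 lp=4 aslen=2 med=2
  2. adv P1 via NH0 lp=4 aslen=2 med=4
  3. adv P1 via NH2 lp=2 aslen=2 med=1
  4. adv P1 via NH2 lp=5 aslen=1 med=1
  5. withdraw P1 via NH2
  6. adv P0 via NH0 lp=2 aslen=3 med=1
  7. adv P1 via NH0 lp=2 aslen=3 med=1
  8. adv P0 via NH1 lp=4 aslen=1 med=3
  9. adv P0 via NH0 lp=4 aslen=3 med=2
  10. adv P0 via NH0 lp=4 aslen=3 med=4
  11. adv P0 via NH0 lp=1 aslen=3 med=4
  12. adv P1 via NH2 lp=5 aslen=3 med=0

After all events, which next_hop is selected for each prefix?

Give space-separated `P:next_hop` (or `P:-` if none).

Op 1: best P0=NH2 P1=-
Op 2: best P0=NH2 P1=NH0
Op 3: best P0=NH2 P1=NH0
Op 4: best P0=NH2 P1=NH2
Op 5: best P0=NH2 P1=NH0
Op 6: best P0=NH2 P1=NH0
Op 7: best P0=NH2 P1=NH0
Op 8: best P0=NH1 P1=NH0
Op 9: best P0=NH1 P1=NH0
Op 10: best P0=NH1 P1=NH0
Op 11: best P0=NH1 P1=NH0
Op 12: best P0=NH1 P1=NH2

Answer: P0:NH1 P1:NH2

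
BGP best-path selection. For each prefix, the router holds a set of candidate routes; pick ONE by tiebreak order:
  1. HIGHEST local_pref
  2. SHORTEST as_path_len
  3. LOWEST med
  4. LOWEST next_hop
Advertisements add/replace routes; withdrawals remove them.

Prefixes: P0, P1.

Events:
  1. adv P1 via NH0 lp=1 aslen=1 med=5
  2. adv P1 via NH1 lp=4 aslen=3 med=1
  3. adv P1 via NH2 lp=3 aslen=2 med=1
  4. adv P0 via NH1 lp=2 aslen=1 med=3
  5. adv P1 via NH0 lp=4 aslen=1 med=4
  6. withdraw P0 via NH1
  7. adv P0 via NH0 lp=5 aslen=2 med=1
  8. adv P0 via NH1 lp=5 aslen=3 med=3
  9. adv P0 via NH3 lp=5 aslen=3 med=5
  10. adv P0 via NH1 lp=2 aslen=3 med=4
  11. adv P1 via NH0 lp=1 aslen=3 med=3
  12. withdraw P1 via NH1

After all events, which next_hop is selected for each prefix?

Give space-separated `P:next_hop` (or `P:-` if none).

Op 1: best P0=- P1=NH0
Op 2: best P0=- P1=NH1
Op 3: best P0=- P1=NH1
Op 4: best P0=NH1 P1=NH1
Op 5: best P0=NH1 P1=NH0
Op 6: best P0=- P1=NH0
Op 7: best P0=NH0 P1=NH0
Op 8: best P0=NH0 P1=NH0
Op 9: best P0=NH0 P1=NH0
Op 10: best P0=NH0 P1=NH0
Op 11: best P0=NH0 P1=NH1
Op 12: best P0=NH0 P1=NH2

Answer: P0:NH0 P1:NH2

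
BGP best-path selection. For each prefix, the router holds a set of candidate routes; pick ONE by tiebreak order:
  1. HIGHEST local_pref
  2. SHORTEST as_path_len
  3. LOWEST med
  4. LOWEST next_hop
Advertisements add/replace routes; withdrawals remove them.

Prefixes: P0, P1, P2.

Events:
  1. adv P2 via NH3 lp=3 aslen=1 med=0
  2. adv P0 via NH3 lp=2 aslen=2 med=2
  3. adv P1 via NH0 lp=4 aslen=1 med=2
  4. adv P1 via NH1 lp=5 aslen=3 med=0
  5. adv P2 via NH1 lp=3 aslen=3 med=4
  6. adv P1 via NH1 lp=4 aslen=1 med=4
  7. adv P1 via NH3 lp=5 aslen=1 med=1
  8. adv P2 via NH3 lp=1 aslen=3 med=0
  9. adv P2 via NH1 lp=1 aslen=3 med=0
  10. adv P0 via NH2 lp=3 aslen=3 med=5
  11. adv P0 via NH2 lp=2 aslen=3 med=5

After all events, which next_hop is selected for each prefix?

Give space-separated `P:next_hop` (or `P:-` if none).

Answer: P0:NH3 P1:NH3 P2:NH1

Derivation:
Op 1: best P0=- P1=- P2=NH3
Op 2: best P0=NH3 P1=- P2=NH3
Op 3: best P0=NH3 P1=NH0 P2=NH3
Op 4: best P0=NH3 P1=NH1 P2=NH3
Op 5: best P0=NH3 P1=NH1 P2=NH3
Op 6: best P0=NH3 P1=NH0 P2=NH3
Op 7: best P0=NH3 P1=NH3 P2=NH3
Op 8: best P0=NH3 P1=NH3 P2=NH1
Op 9: best P0=NH3 P1=NH3 P2=NH1
Op 10: best P0=NH2 P1=NH3 P2=NH1
Op 11: best P0=NH3 P1=NH3 P2=NH1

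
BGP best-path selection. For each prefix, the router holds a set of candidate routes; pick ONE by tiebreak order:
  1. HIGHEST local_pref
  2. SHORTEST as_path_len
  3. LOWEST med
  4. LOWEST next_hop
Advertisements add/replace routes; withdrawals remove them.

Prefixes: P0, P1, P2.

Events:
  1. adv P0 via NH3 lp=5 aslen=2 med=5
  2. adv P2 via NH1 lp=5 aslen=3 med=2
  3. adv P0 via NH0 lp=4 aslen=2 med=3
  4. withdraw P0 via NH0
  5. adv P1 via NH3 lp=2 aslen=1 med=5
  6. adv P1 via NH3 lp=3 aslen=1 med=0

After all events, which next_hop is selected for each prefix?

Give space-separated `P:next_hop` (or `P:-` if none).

Answer: P0:NH3 P1:NH3 P2:NH1

Derivation:
Op 1: best P0=NH3 P1=- P2=-
Op 2: best P0=NH3 P1=- P2=NH1
Op 3: best P0=NH3 P1=- P2=NH1
Op 4: best P0=NH3 P1=- P2=NH1
Op 5: best P0=NH3 P1=NH3 P2=NH1
Op 6: best P0=NH3 P1=NH3 P2=NH1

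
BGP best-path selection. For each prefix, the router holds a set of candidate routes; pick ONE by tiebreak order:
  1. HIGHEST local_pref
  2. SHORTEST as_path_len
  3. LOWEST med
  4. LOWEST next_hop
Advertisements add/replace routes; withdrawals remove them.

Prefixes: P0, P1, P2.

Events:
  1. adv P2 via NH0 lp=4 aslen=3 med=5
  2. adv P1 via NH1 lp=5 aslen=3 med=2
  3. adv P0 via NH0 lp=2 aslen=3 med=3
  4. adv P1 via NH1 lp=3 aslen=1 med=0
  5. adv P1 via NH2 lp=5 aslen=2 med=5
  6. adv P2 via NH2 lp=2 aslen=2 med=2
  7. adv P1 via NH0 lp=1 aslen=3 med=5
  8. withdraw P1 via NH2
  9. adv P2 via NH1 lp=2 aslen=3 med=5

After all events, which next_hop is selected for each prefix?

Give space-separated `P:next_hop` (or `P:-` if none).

Op 1: best P0=- P1=- P2=NH0
Op 2: best P0=- P1=NH1 P2=NH0
Op 3: best P0=NH0 P1=NH1 P2=NH0
Op 4: best P0=NH0 P1=NH1 P2=NH0
Op 5: best P0=NH0 P1=NH2 P2=NH0
Op 6: best P0=NH0 P1=NH2 P2=NH0
Op 7: best P0=NH0 P1=NH2 P2=NH0
Op 8: best P0=NH0 P1=NH1 P2=NH0
Op 9: best P0=NH0 P1=NH1 P2=NH0

Answer: P0:NH0 P1:NH1 P2:NH0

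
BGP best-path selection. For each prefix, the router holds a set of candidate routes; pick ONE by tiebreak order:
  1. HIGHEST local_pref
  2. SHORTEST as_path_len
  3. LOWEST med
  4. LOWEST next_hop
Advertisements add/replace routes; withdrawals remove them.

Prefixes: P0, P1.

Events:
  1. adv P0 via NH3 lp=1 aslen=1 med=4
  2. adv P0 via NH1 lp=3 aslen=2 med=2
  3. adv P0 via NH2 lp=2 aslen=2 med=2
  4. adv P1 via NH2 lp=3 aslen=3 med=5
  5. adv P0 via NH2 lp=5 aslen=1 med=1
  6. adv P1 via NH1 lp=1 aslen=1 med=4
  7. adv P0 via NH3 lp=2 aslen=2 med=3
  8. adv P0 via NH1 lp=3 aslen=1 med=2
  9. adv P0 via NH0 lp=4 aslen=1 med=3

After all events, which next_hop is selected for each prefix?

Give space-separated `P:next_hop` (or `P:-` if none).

Op 1: best P0=NH3 P1=-
Op 2: best P0=NH1 P1=-
Op 3: best P0=NH1 P1=-
Op 4: best P0=NH1 P1=NH2
Op 5: best P0=NH2 P1=NH2
Op 6: best P0=NH2 P1=NH2
Op 7: best P0=NH2 P1=NH2
Op 8: best P0=NH2 P1=NH2
Op 9: best P0=NH2 P1=NH2

Answer: P0:NH2 P1:NH2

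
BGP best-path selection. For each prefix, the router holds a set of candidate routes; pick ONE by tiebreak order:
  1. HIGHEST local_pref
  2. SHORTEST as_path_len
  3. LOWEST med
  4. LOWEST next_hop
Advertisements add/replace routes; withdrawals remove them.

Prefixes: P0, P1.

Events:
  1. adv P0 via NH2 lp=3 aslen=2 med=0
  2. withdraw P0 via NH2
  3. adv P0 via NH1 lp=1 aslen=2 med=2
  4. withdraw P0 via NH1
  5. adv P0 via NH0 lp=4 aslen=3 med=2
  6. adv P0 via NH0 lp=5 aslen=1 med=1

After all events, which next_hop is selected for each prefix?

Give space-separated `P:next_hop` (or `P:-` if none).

Answer: P0:NH0 P1:-

Derivation:
Op 1: best P0=NH2 P1=-
Op 2: best P0=- P1=-
Op 3: best P0=NH1 P1=-
Op 4: best P0=- P1=-
Op 5: best P0=NH0 P1=-
Op 6: best P0=NH0 P1=-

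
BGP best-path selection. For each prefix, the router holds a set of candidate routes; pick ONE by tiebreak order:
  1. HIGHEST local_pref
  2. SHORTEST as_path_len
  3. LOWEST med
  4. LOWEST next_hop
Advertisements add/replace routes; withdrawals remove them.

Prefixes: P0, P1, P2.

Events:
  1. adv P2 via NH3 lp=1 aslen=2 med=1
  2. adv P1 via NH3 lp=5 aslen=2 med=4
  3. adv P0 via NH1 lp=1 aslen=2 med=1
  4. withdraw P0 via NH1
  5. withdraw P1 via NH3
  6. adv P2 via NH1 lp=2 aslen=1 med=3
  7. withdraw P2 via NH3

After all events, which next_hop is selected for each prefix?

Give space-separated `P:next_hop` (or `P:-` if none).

Op 1: best P0=- P1=- P2=NH3
Op 2: best P0=- P1=NH3 P2=NH3
Op 3: best P0=NH1 P1=NH3 P2=NH3
Op 4: best P0=- P1=NH3 P2=NH3
Op 5: best P0=- P1=- P2=NH3
Op 6: best P0=- P1=- P2=NH1
Op 7: best P0=- P1=- P2=NH1

Answer: P0:- P1:- P2:NH1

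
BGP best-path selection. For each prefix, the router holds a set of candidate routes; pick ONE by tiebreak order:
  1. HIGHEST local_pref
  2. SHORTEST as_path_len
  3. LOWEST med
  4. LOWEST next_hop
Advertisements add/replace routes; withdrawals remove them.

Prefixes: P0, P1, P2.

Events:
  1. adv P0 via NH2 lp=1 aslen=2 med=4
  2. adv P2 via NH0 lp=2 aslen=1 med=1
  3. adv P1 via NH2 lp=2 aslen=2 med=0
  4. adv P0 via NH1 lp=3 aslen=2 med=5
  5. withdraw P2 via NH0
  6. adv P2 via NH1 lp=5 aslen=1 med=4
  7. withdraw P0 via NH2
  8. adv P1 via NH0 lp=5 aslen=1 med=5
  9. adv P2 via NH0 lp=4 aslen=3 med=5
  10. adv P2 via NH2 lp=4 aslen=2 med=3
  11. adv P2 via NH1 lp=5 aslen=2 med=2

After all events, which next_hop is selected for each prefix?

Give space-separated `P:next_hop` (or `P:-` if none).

Op 1: best P0=NH2 P1=- P2=-
Op 2: best P0=NH2 P1=- P2=NH0
Op 3: best P0=NH2 P1=NH2 P2=NH0
Op 4: best P0=NH1 P1=NH2 P2=NH0
Op 5: best P0=NH1 P1=NH2 P2=-
Op 6: best P0=NH1 P1=NH2 P2=NH1
Op 7: best P0=NH1 P1=NH2 P2=NH1
Op 8: best P0=NH1 P1=NH0 P2=NH1
Op 9: best P0=NH1 P1=NH0 P2=NH1
Op 10: best P0=NH1 P1=NH0 P2=NH1
Op 11: best P0=NH1 P1=NH0 P2=NH1

Answer: P0:NH1 P1:NH0 P2:NH1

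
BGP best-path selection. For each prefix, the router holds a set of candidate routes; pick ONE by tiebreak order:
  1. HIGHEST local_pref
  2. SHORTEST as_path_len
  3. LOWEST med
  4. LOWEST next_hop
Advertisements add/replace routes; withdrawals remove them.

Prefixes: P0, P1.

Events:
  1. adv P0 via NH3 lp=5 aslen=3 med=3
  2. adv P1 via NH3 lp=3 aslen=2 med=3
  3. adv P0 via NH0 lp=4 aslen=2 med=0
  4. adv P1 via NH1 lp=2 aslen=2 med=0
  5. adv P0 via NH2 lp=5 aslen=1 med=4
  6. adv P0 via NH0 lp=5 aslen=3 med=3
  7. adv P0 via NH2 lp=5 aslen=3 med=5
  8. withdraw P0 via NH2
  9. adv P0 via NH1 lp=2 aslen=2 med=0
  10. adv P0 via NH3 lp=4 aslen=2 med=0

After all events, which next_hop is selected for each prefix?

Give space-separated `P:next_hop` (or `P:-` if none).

Op 1: best P0=NH3 P1=-
Op 2: best P0=NH3 P1=NH3
Op 3: best P0=NH3 P1=NH3
Op 4: best P0=NH3 P1=NH3
Op 5: best P0=NH2 P1=NH3
Op 6: best P0=NH2 P1=NH3
Op 7: best P0=NH0 P1=NH3
Op 8: best P0=NH0 P1=NH3
Op 9: best P0=NH0 P1=NH3
Op 10: best P0=NH0 P1=NH3

Answer: P0:NH0 P1:NH3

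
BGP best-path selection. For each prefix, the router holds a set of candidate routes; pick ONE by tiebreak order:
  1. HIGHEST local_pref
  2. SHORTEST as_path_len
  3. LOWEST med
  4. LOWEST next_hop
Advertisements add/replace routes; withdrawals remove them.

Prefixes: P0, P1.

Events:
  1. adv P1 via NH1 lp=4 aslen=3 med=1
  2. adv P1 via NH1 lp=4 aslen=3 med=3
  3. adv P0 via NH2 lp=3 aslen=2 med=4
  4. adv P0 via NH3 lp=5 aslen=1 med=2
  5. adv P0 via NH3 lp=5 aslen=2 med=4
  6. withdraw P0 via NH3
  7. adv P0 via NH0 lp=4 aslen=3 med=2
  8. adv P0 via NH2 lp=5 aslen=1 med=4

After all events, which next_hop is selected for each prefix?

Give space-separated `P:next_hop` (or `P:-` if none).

Answer: P0:NH2 P1:NH1

Derivation:
Op 1: best P0=- P1=NH1
Op 2: best P0=- P1=NH1
Op 3: best P0=NH2 P1=NH1
Op 4: best P0=NH3 P1=NH1
Op 5: best P0=NH3 P1=NH1
Op 6: best P0=NH2 P1=NH1
Op 7: best P0=NH0 P1=NH1
Op 8: best P0=NH2 P1=NH1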